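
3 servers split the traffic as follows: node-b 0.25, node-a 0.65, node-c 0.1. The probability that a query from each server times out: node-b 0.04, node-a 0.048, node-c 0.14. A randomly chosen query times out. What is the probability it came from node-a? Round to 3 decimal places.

0.565

Prior × likelihood for each hypothesis:
  node-b: 0.25 × 0.04 = 0.01
  node-a: 0.65 × 0.048 = 0.0312
  node-c: 0.1 × 0.14 = 0.014
Total = 0.0552.
P(node-a | evidence) = 0.0312 / 0.0552 ≈ 0.565.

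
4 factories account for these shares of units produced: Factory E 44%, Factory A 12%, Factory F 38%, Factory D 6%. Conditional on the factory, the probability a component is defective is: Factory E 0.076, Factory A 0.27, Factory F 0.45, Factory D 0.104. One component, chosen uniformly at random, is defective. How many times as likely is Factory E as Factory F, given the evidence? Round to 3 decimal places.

By Bayes' rule, posterior ∝ prior × likelihood:
  Factory E: 0.44 × 0.076 = 0.03344
  Factory A: 0.12 × 0.27 = 0.0324
  Factory F: 0.38 × 0.45 = 0.171
  Factory D: 0.06 × 0.104 = 0.00624
Normalizing constant = 0.24308.
The ratio is 0.03344 / 0.171 (the normalizer cancels) = 0.196.

0.196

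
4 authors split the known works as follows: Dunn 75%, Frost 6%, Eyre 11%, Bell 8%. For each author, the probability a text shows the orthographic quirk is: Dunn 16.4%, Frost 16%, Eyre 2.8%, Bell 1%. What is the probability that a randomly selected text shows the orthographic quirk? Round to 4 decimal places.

Compute prior × likelihood for every hypothesis:
  Dunn: 0.75 × 0.164 = 0.123
  Frost: 0.06 × 0.16 = 0.0096
  Eyre: 0.11 × 0.028 = 0.00308
  Bell: 0.08 × 0.01 = 0.0008
P(quirk) = 0.123 + 0.0096 + 0.00308 + 0.0008 = 0.13648 → 0.1365.

0.1365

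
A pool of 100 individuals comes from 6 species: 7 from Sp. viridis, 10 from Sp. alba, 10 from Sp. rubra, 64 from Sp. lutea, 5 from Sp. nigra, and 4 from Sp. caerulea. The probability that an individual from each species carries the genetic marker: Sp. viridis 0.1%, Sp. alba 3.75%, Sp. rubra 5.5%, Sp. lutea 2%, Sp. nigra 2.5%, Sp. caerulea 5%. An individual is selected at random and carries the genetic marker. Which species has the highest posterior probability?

Unnormalized posteriors (prior × likelihood):
  Sp. viridis: 0.07 × 0.001 = 0.00007
  Sp. alba: 0.1 × 0.0375 = 0.00375
  Sp. rubra: 0.1 × 0.055 = 0.0055
  Sp. lutea: 0.64 × 0.02 = 0.0128
  Sp. nigra: 0.05 × 0.025 = 0.00125
  Sp. caerulea: 0.04 × 0.05 = 0.002
Total = 0.02537.
Largest term belongs to Sp. lutea, so Sp. lutea is most probable.

Sp. lutea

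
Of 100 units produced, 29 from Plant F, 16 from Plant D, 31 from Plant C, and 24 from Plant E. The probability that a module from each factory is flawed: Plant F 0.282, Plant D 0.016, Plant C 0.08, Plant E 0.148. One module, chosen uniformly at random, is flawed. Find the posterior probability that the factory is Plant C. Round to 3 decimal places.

0.171

Prior × likelihood for each hypothesis:
  Plant F: 0.29 × 0.282 = 0.08178
  Plant D: 0.16 × 0.016 = 0.00256
  Plant C: 0.31 × 0.08 = 0.0248
  Plant E: 0.24 × 0.148 = 0.03552
Sum = 0.14466.
P(Plant C | evidence) = 0.0248 / 0.14466 ≈ 0.171.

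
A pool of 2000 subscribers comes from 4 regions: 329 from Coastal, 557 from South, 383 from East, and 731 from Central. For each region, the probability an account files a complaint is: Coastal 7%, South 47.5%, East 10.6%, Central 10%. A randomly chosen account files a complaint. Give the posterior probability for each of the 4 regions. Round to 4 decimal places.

Compute prior × likelihood for every hypothesis:
  Coastal: 0.1645 × 0.07 = 0.011515
  South: 0.2785 × 0.475 = 0.1322875
  East: 0.1915 × 0.106 = 0.020299
  Central: 0.3655 × 0.1 = 0.03655
Total = 0.2006515.
P(Coastal | complaint) = 0.011515/0.2006515 ≈ 0.0574
P(South | complaint) = 0.1322875/0.2006515 ≈ 0.6593
P(East | complaint) = 0.020299/0.2006515 ≈ 0.1012
P(Central | complaint) = 0.03655/0.2006515 ≈ 0.1822

Coastal 0.0574, South 0.6593, East 0.1012, Central 0.1822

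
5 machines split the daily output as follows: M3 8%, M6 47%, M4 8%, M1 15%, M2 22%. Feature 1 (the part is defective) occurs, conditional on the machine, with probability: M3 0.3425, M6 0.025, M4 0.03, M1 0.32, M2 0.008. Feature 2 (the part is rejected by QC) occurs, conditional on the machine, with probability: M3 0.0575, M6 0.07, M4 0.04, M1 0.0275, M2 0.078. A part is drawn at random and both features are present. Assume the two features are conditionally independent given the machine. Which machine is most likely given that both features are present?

Prior × likelihood for each hypothesis:
  M3: 0.08 × 0.3425 × 0.0575 = 0.0015755
  M6: 0.47 × 0.025 × 0.07 = 0.0008225
  M4: 0.08 × 0.03 × 0.04 = 0.000096
  M1: 0.15 × 0.32 × 0.0275 = 0.00132
  M2: 0.22 × 0.008 × 0.078 = 0.00013728
Normalizing constant = 0.00395128.
Largest term belongs to M3, so M3 is most probable.

M3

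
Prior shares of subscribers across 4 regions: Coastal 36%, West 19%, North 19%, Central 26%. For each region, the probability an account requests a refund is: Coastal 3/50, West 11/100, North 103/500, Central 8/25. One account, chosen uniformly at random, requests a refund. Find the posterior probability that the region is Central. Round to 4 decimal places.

0.5047

Compute prior × likelihood for every hypothesis:
  Coastal: 0.36 × 0.06 = 0.0216
  West: 0.19 × 0.11 = 0.0209
  North: 0.19 × 0.206 = 0.03914
  Central: 0.26 × 0.32 = 0.0832
Total = 0.16484.
P(Central | evidence) = 0.0832 / 0.16484 ≈ 0.5047.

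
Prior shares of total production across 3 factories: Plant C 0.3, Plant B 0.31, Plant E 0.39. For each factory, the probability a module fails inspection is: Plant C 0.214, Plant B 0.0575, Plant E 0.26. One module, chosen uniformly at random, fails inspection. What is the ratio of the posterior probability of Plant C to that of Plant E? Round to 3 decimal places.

By Bayes' rule, posterior ∝ prior × likelihood:
  Plant C: 0.3 × 0.214 = 0.0642
  Plant B: 0.31 × 0.0575 = 0.017825
  Plant E: 0.39 × 0.26 = 0.1014
Normalizing constant = 0.183425.
The ratio is 0.0642 / 0.1014 (the normalizer cancels) = 0.633.

0.633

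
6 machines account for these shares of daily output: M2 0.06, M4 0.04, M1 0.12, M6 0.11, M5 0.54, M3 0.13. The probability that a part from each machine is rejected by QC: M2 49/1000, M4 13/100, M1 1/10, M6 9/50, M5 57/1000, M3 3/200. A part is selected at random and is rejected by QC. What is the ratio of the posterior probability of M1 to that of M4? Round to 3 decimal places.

2.308

Unnormalized posteriors (prior × likelihood):
  M2: 0.06 × 0.049 = 0.00294
  M4: 0.04 × 0.13 = 0.0052
  M1: 0.12 × 0.1 = 0.012
  M6: 0.11 × 0.18 = 0.0198
  M5: 0.54 × 0.057 = 0.03078
  M3: 0.13 × 0.015 = 0.00195
Total = 0.07267.
The ratio is 0.012 / 0.0052 (the normalizer cancels) = 2.308.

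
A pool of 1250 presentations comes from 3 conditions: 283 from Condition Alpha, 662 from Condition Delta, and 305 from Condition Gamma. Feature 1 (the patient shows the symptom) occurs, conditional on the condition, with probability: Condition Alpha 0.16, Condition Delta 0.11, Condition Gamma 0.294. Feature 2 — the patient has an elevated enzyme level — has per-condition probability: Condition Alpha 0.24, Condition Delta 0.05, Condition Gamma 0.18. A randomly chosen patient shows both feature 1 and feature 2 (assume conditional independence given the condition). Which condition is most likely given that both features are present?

By Bayes' rule, posterior ∝ prior × likelihood:
  Condition Alpha: 0.2264 × 0.16 × 0.24 = 0.00869376
  Condition Delta: 0.5296 × 0.11 × 0.05 = 0.0029128
  Condition Gamma: 0.244 × 0.294 × 0.18 = 0.01291248
Total = 0.02451904.
Largest term belongs to Condition Gamma, so Condition Gamma is most probable.

Condition Gamma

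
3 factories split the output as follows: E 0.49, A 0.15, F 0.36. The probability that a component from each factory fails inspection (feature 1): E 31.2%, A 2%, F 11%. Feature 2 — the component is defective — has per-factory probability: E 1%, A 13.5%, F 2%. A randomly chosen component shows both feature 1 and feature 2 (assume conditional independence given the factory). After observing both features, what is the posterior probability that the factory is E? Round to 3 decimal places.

0.561

By Bayes' rule, posterior ∝ prior × likelihood:
  E: 0.49 × 0.312 × 0.01 = 0.0015288
  A: 0.15 × 0.02 × 0.135 = 0.000405
  F: 0.36 × 0.11 × 0.02 = 0.000792
Sum = 0.0027258.
P(E | evidence) = 0.0015288 / 0.0027258 ≈ 0.561.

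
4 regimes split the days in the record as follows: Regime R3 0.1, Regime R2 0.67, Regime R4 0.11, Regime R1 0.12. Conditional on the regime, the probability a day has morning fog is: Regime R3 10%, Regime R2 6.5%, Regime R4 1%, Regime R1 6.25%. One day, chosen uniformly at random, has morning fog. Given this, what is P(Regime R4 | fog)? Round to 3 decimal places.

Compute prior × likelihood for every hypothesis:
  Regime R3: 0.1 × 0.1 = 0.01
  Regime R2: 0.67 × 0.065 = 0.04355
  Regime R4: 0.11 × 0.01 = 0.0011
  Regime R1: 0.12 × 0.0625 = 0.0075
Total = 0.06215.
P(Regime R4 | evidence) = 0.0011 / 0.06215 ≈ 0.018.

0.018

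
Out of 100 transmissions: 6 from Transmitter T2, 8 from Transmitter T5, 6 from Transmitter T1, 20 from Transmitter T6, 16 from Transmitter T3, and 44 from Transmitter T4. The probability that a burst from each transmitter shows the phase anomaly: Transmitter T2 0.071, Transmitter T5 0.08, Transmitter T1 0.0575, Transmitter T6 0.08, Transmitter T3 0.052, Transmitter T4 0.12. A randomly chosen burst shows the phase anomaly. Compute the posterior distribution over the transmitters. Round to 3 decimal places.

Transmitter T2 0.047, Transmitter T5 0.070, Transmitter T1 0.038, Transmitter T6 0.175, Transmitter T3 0.091, Transmitter T4 0.579

Prior × likelihood for each hypothesis:
  Transmitter T2: 0.06 × 0.071 = 0.00426
  Transmitter T5: 0.08 × 0.08 = 0.0064
  Transmitter T1: 0.06 × 0.0575 = 0.00345
  Transmitter T6: 0.2 × 0.08 = 0.016
  Transmitter T3: 0.16 × 0.052 = 0.00832
  Transmitter T4: 0.44 × 0.12 = 0.0528
Sum = 0.09123.
P(Transmitter T2 | anomaly) = 0.00426/0.09123 ≈ 0.047
P(Transmitter T5 | anomaly) = 0.0064/0.09123 ≈ 0.070
P(Transmitter T1 | anomaly) = 0.00345/0.09123 ≈ 0.038
P(Transmitter T6 | anomaly) = 0.016/0.09123 ≈ 0.175
P(Transmitter T3 | anomaly) = 0.00832/0.09123 ≈ 0.091
P(Transmitter T4 | anomaly) = 0.0528/0.09123 ≈ 0.579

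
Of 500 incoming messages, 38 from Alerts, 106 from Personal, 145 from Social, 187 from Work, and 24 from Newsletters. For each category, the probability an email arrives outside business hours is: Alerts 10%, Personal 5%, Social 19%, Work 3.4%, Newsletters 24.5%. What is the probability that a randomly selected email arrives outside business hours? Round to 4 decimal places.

0.0978

By Bayes' rule, posterior ∝ prior × likelihood:
  Alerts: 0.076 × 0.1 = 0.0076
  Personal: 0.212 × 0.05 = 0.0106
  Social: 0.29 × 0.19 = 0.0551
  Work: 0.374 × 0.034 = 0.012716
  Newsletters: 0.048 × 0.245 = 0.01176
P(off-hours) = 0.0076 + 0.0106 + 0.0551 + 0.012716 + 0.01176 = 0.097776 → 0.0978.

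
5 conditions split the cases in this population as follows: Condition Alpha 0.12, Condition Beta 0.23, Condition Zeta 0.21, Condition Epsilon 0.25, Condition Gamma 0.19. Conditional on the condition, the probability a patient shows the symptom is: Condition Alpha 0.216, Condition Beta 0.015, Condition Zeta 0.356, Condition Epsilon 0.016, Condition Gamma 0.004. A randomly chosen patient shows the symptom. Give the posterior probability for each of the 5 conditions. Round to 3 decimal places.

Prior × likelihood for each hypothesis:
  Condition Alpha: 0.12 × 0.216 = 0.02592
  Condition Beta: 0.23 × 0.015 = 0.00345
  Condition Zeta: 0.21 × 0.356 = 0.07476
  Condition Epsilon: 0.25 × 0.016 = 0.004
  Condition Gamma: 0.19 × 0.004 = 0.00076
Normalizing constant = 0.10889.
P(Condition Alpha | symptomatic) = 0.02592/0.10889 ≈ 0.238
P(Condition Beta | symptomatic) = 0.00345/0.10889 ≈ 0.032
P(Condition Zeta | symptomatic) = 0.07476/0.10889 ≈ 0.687
P(Condition Epsilon | symptomatic) = 0.004/0.10889 ≈ 0.037
P(Condition Gamma | symptomatic) = 0.00076/0.10889 ≈ 0.007

Condition Alpha 0.238, Condition Beta 0.032, Condition Zeta 0.687, Condition Epsilon 0.037, Condition Gamma 0.007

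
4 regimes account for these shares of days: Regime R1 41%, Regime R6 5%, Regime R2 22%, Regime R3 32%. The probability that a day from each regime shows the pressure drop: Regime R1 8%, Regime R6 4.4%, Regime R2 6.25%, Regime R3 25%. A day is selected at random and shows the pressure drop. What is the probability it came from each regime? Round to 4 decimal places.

By Bayes' rule, posterior ∝ prior × likelihood:
  Regime R1: 0.41 × 0.08 = 0.0328
  Regime R6: 0.05 × 0.044 = 0.0022
  Regime R2: 0.22 × 0.0625 = 0.01375
  Regime R3: 0.32 × 0.25 = 0.08
Sum = 0.12875.
P(Regime R1 | drop) = 0.0328/0.12875 ≈ 0.2548
P(Regime R6 | drop) = 0.0022/0.12875 ≈ 0.0171
P(Regime R2 | drop) = 0.01375/0.12875 ≈ 0.1068
P(Regime R3 | drop) = 0.08/0.12875 ≈ 0.6214

Regime R1 0.2548, Regime R6 0.0171, Regime R2 0.1068, Regime R3 0.6214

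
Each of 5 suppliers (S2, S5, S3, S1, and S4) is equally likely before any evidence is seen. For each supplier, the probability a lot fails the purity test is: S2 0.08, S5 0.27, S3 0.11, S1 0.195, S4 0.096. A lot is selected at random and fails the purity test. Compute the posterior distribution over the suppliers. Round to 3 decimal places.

S2 0.107, S5 0.360, S3 0.146, S1 0.260, S4 0.128

Since the prior is uniform, the posterior is proportional to the likelihood:
  S2: 0.08
  S5: 0.27
  S3: 0.11
  S1: 0.195
  S4: 0.096
Normalizing constant = 0.751.
P(S2 | off-spec) = 0.08/0.751 ≈ 0.107
P(S5 | off-spec) = 0.27/0.751 ≈ 0.360
P(S3 | off-spec) = 0.11/0.751 ≈ 0.146
P(S1 | off-spec) = 0.195/0.751 ≈ 0.260
P(S4 | off-spec) = 0.096/0.751 ≈ 0.128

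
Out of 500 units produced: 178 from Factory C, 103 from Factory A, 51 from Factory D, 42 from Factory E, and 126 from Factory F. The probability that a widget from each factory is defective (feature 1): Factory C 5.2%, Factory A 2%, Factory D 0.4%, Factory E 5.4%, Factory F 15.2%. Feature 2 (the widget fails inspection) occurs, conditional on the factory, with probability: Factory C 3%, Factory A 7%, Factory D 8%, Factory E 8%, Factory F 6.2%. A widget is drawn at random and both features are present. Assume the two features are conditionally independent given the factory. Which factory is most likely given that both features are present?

Factory F

Compute prior × likelihood for every hypothesis:
  Factory C: 0.356 × 0.052 × 0.03 = 0.00055536
  Factory A: 0.206 × 0.02 × 0.07 = 0.0002884
  Factory D: 0.102 × 0.004 × 0.08 = 0.00003264
  Factory E: 0.084 × 0.054 × 0.08 = 0.00036288
  Factory F: 0.252 × 0.152 × 0.062 = 0.002374848
Total = 0.003614128.
Largest term belongs to Factory F, so Factory F is most probable.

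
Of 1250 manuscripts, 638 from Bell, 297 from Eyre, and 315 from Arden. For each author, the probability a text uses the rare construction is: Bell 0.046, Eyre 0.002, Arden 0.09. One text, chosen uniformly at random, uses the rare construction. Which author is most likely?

Bell

Prior × likelihood for each hypothesis:
  Bell: 0.5104 × 0.046 = 0.0234784
  Eyre: 0.2376 × 0.002 = 0.0004752
  Arden: 0.252 × 0.09 = 0.02268
Total = 0.0466336.
Largest term belongs to Bell, so Bell is most probable.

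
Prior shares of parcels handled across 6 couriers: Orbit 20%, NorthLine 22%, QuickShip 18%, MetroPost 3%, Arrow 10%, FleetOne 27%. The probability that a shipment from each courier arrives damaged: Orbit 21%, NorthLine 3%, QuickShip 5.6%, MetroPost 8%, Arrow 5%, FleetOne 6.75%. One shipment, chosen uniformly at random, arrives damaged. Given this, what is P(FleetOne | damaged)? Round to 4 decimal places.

0.2162

Prior × likelihood for each hypothesis:
  Orbit: 0.2 × 0.21 = 0.042
  NorthLine: 0.22 × 0.03 = 0.0066
  QuickShip: 0.18 × 0.056 = 0.01008
  MetroPost: 0.03 × 0.08 = 0.0024
  Arrow: 0.1 × 0.05 = 0.005
  FleetOne: 0.27 × 0.0675 = 0.018225
Normalizing constant = 0.084305.
P(FleetOne | evidence) = 0.018225 / 0.084305 ≈ 0.2162.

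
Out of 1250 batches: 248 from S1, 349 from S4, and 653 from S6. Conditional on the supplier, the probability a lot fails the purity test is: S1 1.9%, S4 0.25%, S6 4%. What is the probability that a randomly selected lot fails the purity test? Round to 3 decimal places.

Prior × likelihood for each hypothesis:
  S1: 0.1984 × 0.019 = 0.0037696
  S4: 0.2792 × 0.0025 = 0.000698
  S6: 0.5224 × 0.04 = 0.020896
P(off-spec) = 0.0037696 + 0.000698 + 0.020896 = 0.0253636 → 0.025.

0.025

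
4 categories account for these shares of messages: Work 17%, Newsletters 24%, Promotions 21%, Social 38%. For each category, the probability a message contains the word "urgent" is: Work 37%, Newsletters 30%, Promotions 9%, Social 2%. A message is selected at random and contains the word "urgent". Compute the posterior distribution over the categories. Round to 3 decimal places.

Work 0.390, Newsletters 0.446, Promotions 0.117, Social 0.047

Unnormalized posteriors (prior × likelihood):
  Work: 0.17 × 0.37 = 0.0629
  Newsletters: 0.24 × 0.3 = 0.072
  Promotions: 0.21 × 0.09 = 0.0189
  Social: 0.38 × 0.02 = 0.0076
Normalizing constant = 0.1614.
P(Work | urgent-flag) = 0.0629/0.1614 ≈ 0.390
P(Newsletters | urgent-flag) = 0.072/0.1614 ≈ 0.446
P(Promotions | urgent-flag) = 0.0189/0.1614 ≈ 0.117
P(Social | urgent-flag) = 0.0076/0.1614 ≈ 0.047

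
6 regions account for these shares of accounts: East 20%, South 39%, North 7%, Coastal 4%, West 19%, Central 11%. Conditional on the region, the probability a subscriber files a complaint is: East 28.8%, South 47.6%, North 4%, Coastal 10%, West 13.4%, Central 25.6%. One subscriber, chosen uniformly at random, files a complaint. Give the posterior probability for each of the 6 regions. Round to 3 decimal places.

Prior × likelihood for each hypothesis:
  East: 0.2 × 0.288 = 0.0576
  South: 0.39 × 0.476 = 0.18564
  North: 0.07 × 0.04 = 0.0028
  Coastal: 0.04 × 0.1 = 0.004
  West: 0.19 × 0.134 = 0.02546
  Central: 0.11 × 0.256 = 0.02816
Total = 0.30366.
P(East | complaint) = 0.0576/0.30366 ≈ 0.190
P(South | complaint) = 0.18564/0.30366 ≈ 0.611
P(North | complaint) = 0.0028/0.30366 ≈ 0.009
P(Coastal | complaint) = 0.004/0.30366 ≈ 0.013
P(West | complaint) = 0.02546/0.30366 ≈ 0.084
P(Central | complaint) = 0.02816/0.30366 ≈ 0.093
(Check: 0.190+0.611+0.009+0.013+0.084+0.093 = 1.000.)

East 0.190, South 0.611, North 0.009, Coastal 0.013, West 0.084, Central 0.093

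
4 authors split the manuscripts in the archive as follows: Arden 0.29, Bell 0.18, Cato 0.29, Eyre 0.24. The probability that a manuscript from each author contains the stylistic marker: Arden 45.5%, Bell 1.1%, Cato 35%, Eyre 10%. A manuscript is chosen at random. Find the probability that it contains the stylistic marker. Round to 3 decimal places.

By Bayes' rule, posterior ∝ prior × likelihood:
  Arden: 0.29 × 0.455 = 0.13195
  Bell: 0.18 × 0.011 = 0.00198
  Cato: 0.29 × 0.35 = 0.1015
  Eyre: 0.24 × 0.1 = 0.024
P(marker) = 0.13195 + 0.00198 + 0.1015 + 0.024 = 0.25943 → 0.259.

0.259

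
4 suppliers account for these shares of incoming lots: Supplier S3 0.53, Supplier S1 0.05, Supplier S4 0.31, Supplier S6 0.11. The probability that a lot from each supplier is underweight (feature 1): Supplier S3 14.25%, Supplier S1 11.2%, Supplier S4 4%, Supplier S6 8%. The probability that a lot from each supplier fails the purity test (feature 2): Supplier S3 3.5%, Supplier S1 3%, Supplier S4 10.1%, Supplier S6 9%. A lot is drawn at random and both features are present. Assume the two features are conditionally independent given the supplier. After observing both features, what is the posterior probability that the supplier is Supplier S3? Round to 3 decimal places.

Compute prior × likelihood for every hypothesis:
  Supplier S3: 0.53 × 0.1425 × 0.035 = 0.002643375
  Supplier S1: 0.05 × 0.112 × 0.03 = 0.000168
  Supplier S4: 0.31 × 0.04 × 0.101 = 0.0012524
  Supplier S6: 0.11 × 0.08 × 0.09 = 0.000792
Sum = 0.004855775.
P(Supplier S3 | evidence) = 0.002643375 / 0.004855775 ≈ 0.544.

0.544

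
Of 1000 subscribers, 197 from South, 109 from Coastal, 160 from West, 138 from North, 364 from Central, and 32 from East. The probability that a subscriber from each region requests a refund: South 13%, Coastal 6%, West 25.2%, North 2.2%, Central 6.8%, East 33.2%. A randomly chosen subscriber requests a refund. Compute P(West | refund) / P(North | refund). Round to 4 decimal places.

13.2806

By Bayes' rule, posterior ∝ prior × likelihood:
  South: 0.197 × 0.13 = 0.02561
  Coastal: 0.109 × 0.06 = 0.00654
  West: 0.16 × 0.252 = 0.04032
  North: 0.138 × 0.022 = 0.003036
  Central: 0.364 × 0.068 = 0.024752
  East: 0.032 × 0.332 = 0.010624
Total = 0.110882.
The ratio is 0.04032 / 0.003036 (the normalizer cancels) = 13.2806.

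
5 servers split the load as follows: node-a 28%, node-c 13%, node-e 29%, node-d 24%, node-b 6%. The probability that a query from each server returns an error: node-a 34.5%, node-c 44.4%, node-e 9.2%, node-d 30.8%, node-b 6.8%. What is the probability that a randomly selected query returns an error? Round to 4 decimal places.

0.2590

Prior × likelihood for each hypothesis:
  node-a: 0.28 × 0.345 = 0.0966
  node-c: 0.13 × 0.444 = 0.05772
  node-e: 0.29 × 0.092 = 0.02668
  node-d: 0.24 × 0.308 = 0.07392
  node-b: 0.06 × 0.068 = 0.00408
P(error) = 0.0966 + 0.05772 + 0.02668 + 0.07392 + 0.00408 = 0.259 → 0.2590.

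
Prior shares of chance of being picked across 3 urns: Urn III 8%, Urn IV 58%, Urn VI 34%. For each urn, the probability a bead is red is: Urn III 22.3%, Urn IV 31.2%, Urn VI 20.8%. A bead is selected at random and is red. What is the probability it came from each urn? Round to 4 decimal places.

Urn III 0.0662, Urn IV 0.6714, Urn VI 0.2624

Prior × likelihood for each hypothesis:
  Urn III: 0.08 × 0.223 = 0.01784
  Urn IV: 0.58 × 0.312 = 0.18096
  Urn VI: 0.34 × 0.208 = 0.07072
Sum = 0.26952.
P(Urn III | red) = 0.01784/0.26952 ≈ 0.0662
P(Urn IV | red) = 0.18096/0.26952 ≈ 0.6714
P(Urn VI | red) = 0.07072/0.26952 ≈ 0.2624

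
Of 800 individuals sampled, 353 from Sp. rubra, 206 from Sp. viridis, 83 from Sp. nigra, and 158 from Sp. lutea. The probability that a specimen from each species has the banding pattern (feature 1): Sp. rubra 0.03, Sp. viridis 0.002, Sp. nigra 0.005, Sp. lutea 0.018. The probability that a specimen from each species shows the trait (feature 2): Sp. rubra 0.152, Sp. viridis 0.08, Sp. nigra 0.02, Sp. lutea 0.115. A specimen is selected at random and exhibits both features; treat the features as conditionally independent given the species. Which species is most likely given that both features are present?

Prior × likelihood for each hypothesis:
  Sp. rubra: 0.44125 × 0.03 × 0.152 = 0.0020121
  Sp. viridis: 0.2575 × 0.002 × 0.08 = 0.0000412
  Sp. nigra: 0.10375 × 0.005 × 0.02 = 0.000010375
  Sp. lutea: 0.1975 × 0.018 × 0.115 = 0.000408825
Sum = 0.0024725.
Largest term belongs to Sp. rubra, so Sp. rubra is most probable.

Sp. rubra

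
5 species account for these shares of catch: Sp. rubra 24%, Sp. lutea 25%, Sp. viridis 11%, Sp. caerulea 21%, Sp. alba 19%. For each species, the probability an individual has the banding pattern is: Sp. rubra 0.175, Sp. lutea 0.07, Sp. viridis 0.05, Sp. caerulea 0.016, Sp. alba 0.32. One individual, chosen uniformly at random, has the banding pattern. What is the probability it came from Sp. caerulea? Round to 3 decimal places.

By Bayes' rule, posterior ∝ prior × likelihood:
  Sp. rubra: 0.24 × 0.175 = 0.042
  Sp. lutea: 0.25 × 0.07 = 0.0175
  Sp. viridis: 0.11 × 0.05 = 0.0055
  Sp. caerulea: 0.21 × 0.016 = 0.00336
  Sp. alba: 0.19 × 0.32 = 0.0608
Total = 0.12916.
P(Sp. caerulea | evidence) = 0.00336 / 0.12916 ≈ 0.026.

0.026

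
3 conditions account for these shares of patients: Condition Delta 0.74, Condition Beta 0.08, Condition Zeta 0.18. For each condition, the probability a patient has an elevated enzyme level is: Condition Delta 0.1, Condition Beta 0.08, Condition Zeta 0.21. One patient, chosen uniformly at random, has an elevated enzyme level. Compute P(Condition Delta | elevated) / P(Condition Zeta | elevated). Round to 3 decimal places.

1.958

By Bayes' rule, posterior ∝ prior × likelihood:
  Condition Delta: 0.74 × 0.1 = 0.074
  Condition Beta: 0.08 × 0.08 = 0.0064
  Condition Zeta: 0.18 × 0.21 = 0.0378
Normalizing constant = 0.1182.
The ratio is 0.074 / 0.0378 (the normalizer cancels) = 1.958.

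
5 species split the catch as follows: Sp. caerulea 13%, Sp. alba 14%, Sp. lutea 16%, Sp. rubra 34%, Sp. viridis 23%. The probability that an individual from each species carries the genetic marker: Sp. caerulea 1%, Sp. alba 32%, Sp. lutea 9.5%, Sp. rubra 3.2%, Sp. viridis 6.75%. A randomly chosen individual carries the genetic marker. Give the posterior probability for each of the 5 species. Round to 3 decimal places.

Prior × likelihood for each hypothesis:
  Sp. caerulea: 0.13 × 0.01 = 0.0013
  Sp. alba: 0.14 × 0.32 = 0.0448
  Sp. lutea: 0.16 × 0.095 = 0.0152
  Sp. rubra: 0.34 × 0.032 = 0.01088
  Sp. viridis: 0.23 × 0.0675 = 0.015525
Sum = 0.087705.
P(Sp. caerulea | marker) = 0.0013/0.087705 ≈ 0.015
P(Sp. alba | marker) = 0.0448/0.087705 ≈ 0.511
P(Sp. lutea | marker) = 0.0152/0.087705 ≈ 0.173
P(Sp. rubra | marker) = 0.01088/0.087705 ≈ 0.124
P(Sp. viridis | marker) = 0.015525/0.087705 ≈ 0.177

Sp. caerulea 0.015, Sp. alba 0.511, Sp. lutea 0.173, Sp. rubra 0.124, Sp. viridis 0.177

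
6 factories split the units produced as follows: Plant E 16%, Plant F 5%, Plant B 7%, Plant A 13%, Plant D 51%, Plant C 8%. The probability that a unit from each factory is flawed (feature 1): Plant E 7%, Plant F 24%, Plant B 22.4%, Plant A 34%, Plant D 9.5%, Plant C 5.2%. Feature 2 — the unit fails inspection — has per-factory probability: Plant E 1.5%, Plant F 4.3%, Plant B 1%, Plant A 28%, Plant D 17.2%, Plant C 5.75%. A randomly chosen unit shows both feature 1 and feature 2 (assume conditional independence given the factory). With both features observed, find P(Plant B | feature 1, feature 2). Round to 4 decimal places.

Prior × likelihood for each hypothesis:
  Plant E: 0.16 × 0.07 × 0.015 = 0.000168
  Plant F: 0.05 × 0.24 × 0.043 = 0.000516
  Plant B: 0.07 × 0.224 × 0.01 = 0.0001568
  Plant A: 0.13 × 0.34 × 0.28 = 0.012376
  Plant D: 0.51 × 0.095 × 0.172 = 0.0083334
  Plant C: 0.08 × 0.052 × 0.0575 = 0.0002392
Sum = 0.0217894.
P(Plant B | evidence) = 0.0001568 / 0.0217894 ≈ 0.0072.

0.0072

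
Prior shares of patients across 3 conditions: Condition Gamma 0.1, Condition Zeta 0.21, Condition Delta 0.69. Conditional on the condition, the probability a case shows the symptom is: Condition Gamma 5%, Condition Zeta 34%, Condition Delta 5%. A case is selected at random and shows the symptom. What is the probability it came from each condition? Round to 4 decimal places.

Prior × likelihood for each hypothesis:
  Condition Gamma: 0.1 × 0.05 = 0.005
  Condition Zeta: 0.21 × 0.34 = 0.0714
  Condition Delta: 0.69 × 0.05 = 0.0345
Total = 0.1109.
P(Condition Gamma | symptomatic) = 0.005/0.1109 ≈ 0.0451
P(Condition Zeta | symptomatic) = 0.0714/0.1109 ≈ 0.6438
P(Condition Delta | symptomatic) = 0.0345/0.1109 ≈ 0.3111
(Check: 0.0451+0.6438+0.3111 = 1.0000.)

Condition Gamma 0.0451, Condition Zeta 0.6438, Condition Delta 0.3111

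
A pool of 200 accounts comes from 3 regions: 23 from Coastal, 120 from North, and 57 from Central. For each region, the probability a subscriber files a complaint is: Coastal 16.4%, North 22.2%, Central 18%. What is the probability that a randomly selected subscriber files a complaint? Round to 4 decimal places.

0.2034

Prior × likelihood for each hypothesis:
  Coastal: 0.115 × 0.164 = 0.01886
  North: 0.6 × 0.222 = 0.1332
  Central: 0.285 × 0.18 = 0.0513
P(complaint) = 0.01886 + 0.1332 + 0.0513 = 0.20336 → 0.2034.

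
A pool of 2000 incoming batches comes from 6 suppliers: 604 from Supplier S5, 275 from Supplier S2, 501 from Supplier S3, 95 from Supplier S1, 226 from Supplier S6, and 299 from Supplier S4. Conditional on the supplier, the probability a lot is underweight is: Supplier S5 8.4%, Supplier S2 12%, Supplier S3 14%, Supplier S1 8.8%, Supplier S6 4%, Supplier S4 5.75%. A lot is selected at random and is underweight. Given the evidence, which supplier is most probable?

Supplier S3

Unnormalized posteriors (prior × likelihood):
  Supplier S5: 0.302 × 0.084 = 0.025368
  Supplier S2: 0.1375 × 0.12 = 0.0165
  Supplier S3: 0.2505 × 0.14 = 0.03507
  Supplier S1: 0.0475 × 0.088 = 0.00418
  Supplier S6: 0.113 × 0.04 = 0.00452
  Supplier S4: 0.1495 × 0.0575 = 0.00859625
Total = 0.09423425.
Largest term belongs to Supplier S3, so Supplier S3 is most probable.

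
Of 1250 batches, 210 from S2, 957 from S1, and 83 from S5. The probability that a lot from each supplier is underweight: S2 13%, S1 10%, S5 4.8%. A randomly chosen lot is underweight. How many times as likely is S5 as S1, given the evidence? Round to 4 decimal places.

By Bayes' rule, posterior ∝ prior × likelihood:
  S2: 0.168 × 0.13 = 0.02184
  S1: 0.7656 × 0.1 = 0.07656
  S5: 0.0664 × 0.048 = 0.0031872
Sum = 0.1015872.
The ratio is 0.0031872 / 0.07656 (the normalizer cancels) = 0.0416.

0.0416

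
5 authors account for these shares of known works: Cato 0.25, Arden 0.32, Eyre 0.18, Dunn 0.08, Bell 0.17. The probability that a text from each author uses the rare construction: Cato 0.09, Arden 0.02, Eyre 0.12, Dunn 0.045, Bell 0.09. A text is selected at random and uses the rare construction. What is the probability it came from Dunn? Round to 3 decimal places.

Compute prior × likelihood for every hypothesis:
  Cato: 0.25 × 0.09 = 0.0225
  Arden: 0.32 × 0.02 = 0.0064
  Eyre: 0.18 × 0.12 = 0.0216
  Dunn: 0.08 × 0.045 = 0.0036
  Bell: 0.17 × 0.09 = 0.0153
Total = 0.0694.
P(Dunn | evidence) = 0.0036 / 0.0694 ≈ 0.052.

0.052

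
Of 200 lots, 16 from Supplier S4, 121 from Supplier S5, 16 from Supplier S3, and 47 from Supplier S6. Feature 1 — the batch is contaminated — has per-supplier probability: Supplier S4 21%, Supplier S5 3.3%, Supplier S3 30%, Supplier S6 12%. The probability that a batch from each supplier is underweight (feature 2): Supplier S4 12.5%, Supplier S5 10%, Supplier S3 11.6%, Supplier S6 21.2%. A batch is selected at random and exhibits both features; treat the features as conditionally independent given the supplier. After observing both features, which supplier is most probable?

Compute prior × likelihood for every hypothesis:
  Supplier S4: 0.08 × 0.21 × 0.125 = 0.0021
  Supplier S5: 0.605 × 0.033 × 0.1 = 0.0019965
  Supplier S3: 0.08 × 0.3 × 0.116 = 0.002784
  Supplier S6: 0.235 × 0.12 × 0.212 = 0.0059784
Total = 0.0128589.
Largest term belongs to Supplier S6, so Supplier S6 is most probable.

Supplier S6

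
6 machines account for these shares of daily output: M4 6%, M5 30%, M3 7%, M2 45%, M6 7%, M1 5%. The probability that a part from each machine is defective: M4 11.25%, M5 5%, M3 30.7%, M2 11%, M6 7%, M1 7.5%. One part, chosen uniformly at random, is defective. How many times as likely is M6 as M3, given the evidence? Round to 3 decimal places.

0.228

By Bayes' rule, posterior ∝ prior × likelihood:
  M4: 0.06 × 0.1125 = 0.00675
  M5: 0.3 × 0.05 = 0.015
  M3: 0.07 × 0.307 = 0.02149
  M2: 0.45 × 0.11 = 0.0495
  M6: 0.07 × 0.07 = 0.0049
  M1: 0.05 × 0.075 = 0.00375
Normalizing constant = 0.10139.
The ratio is 0.0049 / 0.02149 (the normalizer cancels) = 0.228.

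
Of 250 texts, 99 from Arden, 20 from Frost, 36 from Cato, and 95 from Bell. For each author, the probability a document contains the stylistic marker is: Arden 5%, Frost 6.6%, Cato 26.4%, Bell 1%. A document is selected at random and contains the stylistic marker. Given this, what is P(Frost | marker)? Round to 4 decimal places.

0.0789

Unnormalized posteriors (prior × likelihood):
  Arden: 0.396 × 0.05 = 0.0198
  Frost: 0.08 × 0.066 = 0.00528
  Cato: 0.144 × 0.264 = 0.038016
  Bell: 0.38 × 0.01 = 0.0038
Normalizing constant = 0.066896.
P(Frost | evidence) = 0.00528 / 0.066896 ≈ 0.0789.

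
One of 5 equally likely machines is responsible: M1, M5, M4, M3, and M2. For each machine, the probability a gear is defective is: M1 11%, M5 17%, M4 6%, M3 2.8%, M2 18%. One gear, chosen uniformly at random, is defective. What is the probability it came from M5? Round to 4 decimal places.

0.3102

With a uniform prior (1/5 each), posterior ∝ likelihood:
  M1: 0.11
  M5: 0.17
  M4: 0.06
  M3: 0.028
  M2: 0.18
Total = 0.548.
P(M5 | evidence) = 0.17 / 0.548 ≈ 0.3102.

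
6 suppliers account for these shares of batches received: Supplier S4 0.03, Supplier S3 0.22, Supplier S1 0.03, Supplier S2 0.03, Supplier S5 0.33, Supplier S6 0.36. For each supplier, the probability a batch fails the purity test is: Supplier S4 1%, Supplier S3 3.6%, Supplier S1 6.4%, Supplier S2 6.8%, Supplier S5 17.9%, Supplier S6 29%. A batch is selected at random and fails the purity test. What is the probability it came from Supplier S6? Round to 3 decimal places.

0.594

Compute prior × likelihood for every hypothesis:
  Supplier S4: 0.03 × 0.01 = 0.0003
  Supplier S3: 0.22 × 0.036 = 0.00792
  Supplier S1: 0.03 × 0.064 = 0.00192
  Supplier S2: 0.03 × 0.068 = 0.00204
  Supplier S5: 0.33 × 0.179 = 0.05907
  Supplier S6: 0.36 × 0.29 = 0.1044
Sum = 0.17565.
P(Supplier S6 | evidence) = 0.1044 / 0.17565 ≈ 0.594.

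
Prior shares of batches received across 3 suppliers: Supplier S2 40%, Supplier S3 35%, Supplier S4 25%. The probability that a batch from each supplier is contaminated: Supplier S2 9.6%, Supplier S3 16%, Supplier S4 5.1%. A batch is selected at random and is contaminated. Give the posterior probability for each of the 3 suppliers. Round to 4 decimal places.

Compute prior × likelihood for every hypothesis:
  Supplier S2: 0.4 × 0.096 = 0.0384
  Supplier S3: 0.35 × 0.16 = 0.056
  Supplier S4: 0.25 × 0.051 = 0.01275
Normalizing constant = 0.10715.
P(Supplier S2 | contaminated) = 0.0384/0.10715 ≈ 0.3584
P(Supplier S3 | contaminated) = 0.056/0.10715 ≈ 0.5226
P(Supplier S4 | contaminated) = 0.01275/0.10715 ≈ 0.1190

Supplier S2 0.3584, Supplier S3 0.5226, Supplier S4 0.1190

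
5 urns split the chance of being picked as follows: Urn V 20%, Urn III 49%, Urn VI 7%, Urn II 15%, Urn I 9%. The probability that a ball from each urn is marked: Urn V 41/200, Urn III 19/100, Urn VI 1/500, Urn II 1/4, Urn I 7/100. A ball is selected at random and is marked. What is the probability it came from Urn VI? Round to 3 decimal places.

0.001

By Bayes' rule, posterior ∝ prior × likelihood:
  Urn V: 0.2 × 0.205 = 0.041
  Urn III: 0.49 × 0.19 = 0.0931
  Urn VI: 0.07 × 0.002 = 0.00014
  Urn II: 0.15 × 0.25 = 0.0375
  Urn I: 0.09 × 0.07 = 0.0063
Sum = 0.17804.
P(Urn VI | evidence) = 0.00014 / 0.17804 ≈ 0.001.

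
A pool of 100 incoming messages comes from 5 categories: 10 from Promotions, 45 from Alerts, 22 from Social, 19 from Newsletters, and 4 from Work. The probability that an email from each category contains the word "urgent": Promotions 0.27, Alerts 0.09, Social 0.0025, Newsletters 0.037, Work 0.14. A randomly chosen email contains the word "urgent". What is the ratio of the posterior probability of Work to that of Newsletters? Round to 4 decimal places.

Unnormalized posteriors (prior × likelihood):
  Promotions: 0.1 × 0.27 = 0.027
  Alerts: 0.45 × 0.09 = 0.0405
  Social: 0.22 × 0.0025 = 0.00055
  Newsletters: 0.19 × 0.037 = 0.00703
  Work: 0.04 × 0.14 = 0.0056
Total = 0.08068.
The ratio is 0.0056 / 0.00703 (the normalizer cancels) = 0.7966.

0.7966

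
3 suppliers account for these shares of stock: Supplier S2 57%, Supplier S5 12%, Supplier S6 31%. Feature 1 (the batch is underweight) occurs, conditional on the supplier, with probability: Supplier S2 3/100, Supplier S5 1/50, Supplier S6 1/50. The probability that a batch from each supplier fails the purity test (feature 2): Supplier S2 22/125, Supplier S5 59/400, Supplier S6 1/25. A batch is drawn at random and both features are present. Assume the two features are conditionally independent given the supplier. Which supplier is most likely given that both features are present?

Supplier S2

Prior × likelihood for each hypothesis:
  Supplier S2: 0.57 × 0.03 × 0.176 = 0.0030096
  Supplier S5: 0.12 × 0.02 × 0.1475 = 0.000354
  Supplier S6: 0.31 × 0.02 × 0.04 = 0.000248
Total = 0.0036116.
Largest term belongs to Supplier S2, so Supplier S2 is most probable.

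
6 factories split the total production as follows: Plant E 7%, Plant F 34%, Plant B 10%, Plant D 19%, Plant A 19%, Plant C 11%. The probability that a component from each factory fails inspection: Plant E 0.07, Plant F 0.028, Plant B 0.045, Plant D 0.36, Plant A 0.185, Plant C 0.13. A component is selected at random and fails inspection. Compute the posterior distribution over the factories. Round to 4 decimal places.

Plant E 0.0358, Plant F 0.0696, Plant B 0.0329, Plant D 0.5001, Plant A 0.2570, Plant C 0.1046

Compute prior × likelihood for every hypothesis:
  Plant E: 0.07 × 0.07 = 0.0049
  Plant F: 0.34 × 0.028 = 0.00952
  Plant B: 0.1 × 0.045 = 0.0045
  Plant D: 0.19 × 0.36 = 0.0684
  Plant A: 0.19 × 0.185 = 0.03515
  Plant C: 0.11 × 0.13 = 0.0143
Total = 0.13677.
P(Plant E | nonconforming) = 0.0049/0.13677 ≈ 0.0358
P(Plant F | nonconforming) = 0.00952/0.13677 ≈ 0.0696
P(Plant B | nonconforming) = 0.0045/0.13677 ≈ 0.0329
P(Plant D | nonconforming) = 0.0684/0.13677 ≈ 0.5001
P(Plant A | nonconforming) = 0.03515/0.13677 ≈ 0.2570
P(Plant C | nonconforming) = 0.0143/0.13677 ≈ 0.1046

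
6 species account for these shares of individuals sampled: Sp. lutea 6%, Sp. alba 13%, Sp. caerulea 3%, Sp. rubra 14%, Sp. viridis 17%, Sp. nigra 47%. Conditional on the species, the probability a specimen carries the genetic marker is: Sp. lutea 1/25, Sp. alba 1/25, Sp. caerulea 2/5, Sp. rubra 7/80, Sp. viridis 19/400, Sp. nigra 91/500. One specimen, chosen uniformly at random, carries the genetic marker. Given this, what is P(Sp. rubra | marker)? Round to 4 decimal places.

Compute prior × likelihood for every hypothesis:
  Sp. lutea: 0.06 × 0.04 = 0.0024
  Sp. alba: 0.13 × 0.04 = 0.0052
  Sp. caerulea: 0.03 × 0.4 = 0.012
  Sp. rubra: 0.14 × 0.0875 = 0.01225
  Sp. viridis: 0.17 × 0.0475 = 0.008075
  Sp. nigra: 0.47 × 0.182 = 0.08554
Total = 0.125465.
P(Sp. rubra | evidence) = 0.01225 / 0.125465 ≈ 0.0976.

0.0976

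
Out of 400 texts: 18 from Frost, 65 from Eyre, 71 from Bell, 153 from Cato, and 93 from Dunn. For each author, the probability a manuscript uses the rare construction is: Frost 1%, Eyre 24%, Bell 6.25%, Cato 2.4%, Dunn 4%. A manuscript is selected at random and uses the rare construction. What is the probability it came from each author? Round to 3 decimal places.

Unnormalized posteriors (prior × likelihood):
  Frost: 0.045 × 0.01 = 0.00045
  Eyre: 0.1625 × 0.24 = 0.039
  Bell: 0.1775 × 0.0625 = 0.01109375
  Cato: 0.3825 × 0.024 = 0.00918
  Dunn: 0.2325 × 0.04 = 0.0093
Normalizing constant = 0.06902375.
P(Frost | rare-form) = 0.00045/0.06902375 ≈ 0.007
P(Eyre | rare-form) = 0.039/0.06902375 ≈ 0.565
P(Bell | rare-form) = 0.01109375/0.06902375 ≈ 0.161
P(Cato | rare-form) = 0.00918/0.06902375 ≈ 0.133
P(Dunn | rare-form) = 0.0093/0.06902375 ≈ 0.135

Frost 0.007, Eyre 0.565, Bell 0.161, Cato 0.133, Dunn 0.135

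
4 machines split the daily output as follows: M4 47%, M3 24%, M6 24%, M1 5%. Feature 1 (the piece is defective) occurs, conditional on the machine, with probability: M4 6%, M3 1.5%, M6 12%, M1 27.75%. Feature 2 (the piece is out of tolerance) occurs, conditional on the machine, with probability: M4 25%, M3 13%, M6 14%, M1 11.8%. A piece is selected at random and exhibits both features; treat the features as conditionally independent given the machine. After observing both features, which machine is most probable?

M4

Unnormalized posteriors (prior × likelihood):
  M4: 0.47 × 0.06 × 0.25 = 0.00705
  M3: 0.24 × 0.015 × 0.13 = 0.000468
  M6: 0.24 × 0.12 × 0.14 = 0.004032
  M1: 0.05 × 0.2775 × 0.118 = 0.00163725
Sum = 0.01318725.
Largest term belongs to M4, so M4 is most probable.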